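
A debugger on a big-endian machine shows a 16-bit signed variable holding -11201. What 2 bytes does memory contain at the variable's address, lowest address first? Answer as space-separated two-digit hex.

Two's complement of -11201 in 16 bits: 11201 = 0x2BC1; invert → 0xD43E; add 1 → 0xD43F.
Split into bytes (most-significant first): D4 3F.
Big-endian stores the most-significant byte at the lowest address.
So the memory order matches the most-significant-first order: D4 3F.

D4 3F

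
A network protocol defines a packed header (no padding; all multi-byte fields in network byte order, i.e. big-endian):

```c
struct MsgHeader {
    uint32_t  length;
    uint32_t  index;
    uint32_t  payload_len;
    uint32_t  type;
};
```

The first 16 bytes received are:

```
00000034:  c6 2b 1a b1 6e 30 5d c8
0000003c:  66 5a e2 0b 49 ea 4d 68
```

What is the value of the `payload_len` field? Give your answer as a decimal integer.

1717232139

`payload_len` follows `length` (4 B), `index` (4 B), so it starts at offset 4 + 4 = 8 and occupies 4 bytes.
Bytes at offsets 8..11: 66 5A E2 0B.
Big-endian: lowest address holds the most-significant byte.
The bytes are already most-significant first: 0x665AE20B.
0x665AE20B = 1717232139.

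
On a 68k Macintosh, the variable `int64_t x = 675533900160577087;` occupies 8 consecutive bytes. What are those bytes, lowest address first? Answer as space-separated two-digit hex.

09 5F FA 80 C8 CE 2E 3F

675533900160577087 in hexadecimal, padded to 64 bits, is 0x095FFA80C8CE2E3F.
Split into bytes (most-significant first): 09 5F FA 80 C8 CE 2E 3F.
In big-endian order the high byte comes first in memory.
So the memory order matches the most-significant-first order: 09 5F FA 80 C8 CE 2E 3F.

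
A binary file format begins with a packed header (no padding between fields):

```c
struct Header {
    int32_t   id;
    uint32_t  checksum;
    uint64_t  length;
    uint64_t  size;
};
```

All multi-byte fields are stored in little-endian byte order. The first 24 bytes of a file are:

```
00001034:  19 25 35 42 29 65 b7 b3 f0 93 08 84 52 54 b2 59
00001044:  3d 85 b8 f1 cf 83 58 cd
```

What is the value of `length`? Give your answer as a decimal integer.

`length` follows `id` (4 B), `checksum` (4 B), so it starts at offset 4 + 4 = 8 and occupies 8 bytes.
Bytes at offsets 8..15: F0 93 08 84 52 54 B2 59.
In little-endian order the low byte comes first in memory.
Reassemble most-significant byte first: 59 B2 54 52 84 08 93 F0 → 0x59B25452840893F0.
0x59B25452840893F0 = 6463321128609289200.

6463321128609289200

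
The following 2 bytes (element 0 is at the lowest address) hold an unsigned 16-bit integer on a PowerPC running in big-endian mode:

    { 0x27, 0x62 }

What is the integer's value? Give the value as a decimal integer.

Big-endian: lowest address holds the most-significant byte.
The bytes are already most-significant first: 0x2762.
0x2762 = 10082.

10082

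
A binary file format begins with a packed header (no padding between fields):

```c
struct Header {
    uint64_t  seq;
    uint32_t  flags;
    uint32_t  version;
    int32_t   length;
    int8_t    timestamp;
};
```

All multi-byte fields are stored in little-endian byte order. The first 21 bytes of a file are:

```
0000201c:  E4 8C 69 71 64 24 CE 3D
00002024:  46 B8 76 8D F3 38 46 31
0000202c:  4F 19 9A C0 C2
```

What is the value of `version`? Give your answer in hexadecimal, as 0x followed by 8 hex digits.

0x314638F3

`version` follows `seq` (8 B), `flags` (4 B), so it starts at offset 8 + 4 = 12 and occupies 4 bytes.
Bytes at offsets 12..15: F3 38 46 31.
Little-endian: lowest address holds the least-significant byte.
Reassemble most-significant byte first: 31 46 38 F3 → 0x314638F3.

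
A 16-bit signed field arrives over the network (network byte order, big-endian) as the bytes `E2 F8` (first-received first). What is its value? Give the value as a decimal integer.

Big-endian stores the most-significant byte at the lowest address.
The bytes are already most-significant first: 0xE2F8.
Top bit is set, so as a signed 16-bit value this is 0xE2F8 − 2^16 = -7432.

-7432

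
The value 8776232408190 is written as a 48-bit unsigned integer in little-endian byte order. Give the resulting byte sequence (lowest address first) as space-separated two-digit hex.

8776232408190 in hexadecimal, padded to 48 bits, is 0x07FB6037147E.
Split into bytes (most-significant first): 07 FB 60 37 14 7E.
In little-endian order the low byte comes first in memory.
So at ascending addresses the bytes are 7E 14 37 60 FB 07.

7E 14 37 60 FB 07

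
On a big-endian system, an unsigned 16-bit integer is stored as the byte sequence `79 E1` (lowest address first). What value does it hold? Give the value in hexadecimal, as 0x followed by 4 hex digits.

0x79E1

In big-endian order the high byte comes first in memory.
The bytes are already most-significant first: 0x79E1.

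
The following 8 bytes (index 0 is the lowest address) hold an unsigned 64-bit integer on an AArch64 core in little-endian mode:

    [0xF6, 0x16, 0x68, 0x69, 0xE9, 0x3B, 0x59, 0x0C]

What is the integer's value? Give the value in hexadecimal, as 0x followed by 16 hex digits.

0x0C593BE9696816F6

Little-endian stores the least-significant byte at the lowest address.
Reassemble most-significant byte first: 0C 59 3B E9 69 68 16 F6 → 0x0C593BE9696816F6.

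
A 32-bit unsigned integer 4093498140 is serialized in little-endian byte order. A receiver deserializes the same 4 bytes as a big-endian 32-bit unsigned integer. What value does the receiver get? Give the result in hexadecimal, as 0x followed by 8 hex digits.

0x1CD3FDF3

4093498140 in 32-bit hexadecimal is 0xF3FDD31C.
Stored little-endian, the bytes at ascending addresses are 1C D3 FD F3.
Read back as big-endian, the last byte is least significant, giving 0x1CD3FDF3.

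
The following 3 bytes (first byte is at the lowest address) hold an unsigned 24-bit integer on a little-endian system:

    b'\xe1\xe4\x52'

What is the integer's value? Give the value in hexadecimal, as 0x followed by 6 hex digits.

0x52E4E1

In little-endian order the low byte comes first in memory.
Reassemble most-significant byte first: 52 E4 E1 → 0x52E4E1.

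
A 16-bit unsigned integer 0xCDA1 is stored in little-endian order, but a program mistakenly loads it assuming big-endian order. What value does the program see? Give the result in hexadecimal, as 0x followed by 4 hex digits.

0xA1CD

Stored little-endian, the bytes at ascending addresses are A1 CD.
Read back as big-endian, the last byte is least significant, giving 0xA1CD.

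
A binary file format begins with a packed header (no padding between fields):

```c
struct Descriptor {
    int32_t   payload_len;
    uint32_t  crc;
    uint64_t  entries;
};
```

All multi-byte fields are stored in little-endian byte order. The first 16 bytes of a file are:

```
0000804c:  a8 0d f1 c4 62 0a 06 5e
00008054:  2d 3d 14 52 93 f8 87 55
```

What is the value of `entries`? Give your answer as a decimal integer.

6163167926700752173

`entries` follows `payload_len` (4 B), `crc` (4 B), so it starts at offset 4 + 4 = 8 and occupies 8 bytes.
Bytes at offsets 8..15: 2D 3D 14 52 93 F8 87 55.
Little-endian stores the least-significant byte at the lowest address.
Reassemble most-significant byte first: 55 87 F8 93 52 14 3D 2D → 0x5587F89352143D2D.
0x5587F89352143D2D = 6163167926700752173.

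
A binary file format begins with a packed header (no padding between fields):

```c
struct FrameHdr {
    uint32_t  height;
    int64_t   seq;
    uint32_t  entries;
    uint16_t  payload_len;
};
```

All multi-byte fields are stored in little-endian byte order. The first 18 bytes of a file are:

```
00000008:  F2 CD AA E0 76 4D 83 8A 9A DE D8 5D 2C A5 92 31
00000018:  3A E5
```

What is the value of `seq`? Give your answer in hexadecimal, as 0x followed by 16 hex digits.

`seq` follows `height` (4 bytes), so it starts at byte offset 4 and occupies 8 bytes.
Bytes at offsets 4..11: 76 4D 83 8A 9A DE D8 5D.
In little-endian order the low byte comes first in memory.
Reassemble most-significant byte first: 5D D8 DE 9A 8A 83 4D 76 → 0x5DD8DE9A8A834D76.

0x5DD8DE9A8A834D76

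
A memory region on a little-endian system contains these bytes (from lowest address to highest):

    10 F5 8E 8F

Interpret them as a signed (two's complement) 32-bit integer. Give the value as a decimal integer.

In little-endian order the low byte comes first in memory.
Reassemble most-significant byte first: 8F 8E F5 10 → 0x8F8EF510.
Top bit is set, so as a signed 32-bit value this is 0x8F8EF510 − 2^32 = -1886456560.

-1886456560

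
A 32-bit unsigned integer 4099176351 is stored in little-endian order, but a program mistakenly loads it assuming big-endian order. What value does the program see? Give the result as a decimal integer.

4099176351 in 32-bit hexadecimal is 0xF454779F.
Stored little-endian, the bytes at ascending addresses are 9F 77 54 F4.
Read back as big-endian, the last byte is least significant, giving 0x9F7754F4.
0x9F7754F4 = 2675397876.

2675397876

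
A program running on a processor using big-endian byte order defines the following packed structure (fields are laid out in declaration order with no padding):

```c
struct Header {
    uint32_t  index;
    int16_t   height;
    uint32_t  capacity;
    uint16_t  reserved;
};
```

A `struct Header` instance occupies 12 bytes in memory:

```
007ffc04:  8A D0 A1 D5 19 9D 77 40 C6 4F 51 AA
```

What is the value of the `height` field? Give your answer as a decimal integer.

`height` follows `index` (4 bytes), so it starts at byte offset 4 and occupies 2 bytes.
Bytes at offsets 4..5: 19 9D.
Big-endian: lowest address holds the most-significant byte.
The bytes are already most-significant first: 0x199D.
0x199D = 6557.

6557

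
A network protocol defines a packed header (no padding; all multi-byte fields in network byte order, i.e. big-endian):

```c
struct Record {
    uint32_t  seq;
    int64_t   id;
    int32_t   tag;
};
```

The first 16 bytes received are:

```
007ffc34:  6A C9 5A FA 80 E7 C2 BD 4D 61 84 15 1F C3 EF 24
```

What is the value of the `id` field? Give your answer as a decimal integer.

-9158137198931770347

`id` follows `seq` (4 bytes), so it starts at byte offset 4 and occupies 8 bytes.
Bytes at offsets 4..11: 80 E7 C2 BD 4D 61 84 15.
Big-endian stores the most-significant byte at the lowest address.
The bytes are already most-significant first: 0x80E7C2BD4D618415.
Top bit is set, so as a signed 64-bit value this is 0x80E7C2BD4D618415 − 2^64 = -9158137198931770347.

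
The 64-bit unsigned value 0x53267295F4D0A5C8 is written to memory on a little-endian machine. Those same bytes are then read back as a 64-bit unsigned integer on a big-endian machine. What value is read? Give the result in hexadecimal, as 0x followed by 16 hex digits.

Stored little-endian, the bytes at ascending addresses are C8 A5 D0 F4 95 72 26 53.
Read back as big-endian, the last byte is least significant, giving 0xC8A5D0F495722653.

0xC8A5D0F495722653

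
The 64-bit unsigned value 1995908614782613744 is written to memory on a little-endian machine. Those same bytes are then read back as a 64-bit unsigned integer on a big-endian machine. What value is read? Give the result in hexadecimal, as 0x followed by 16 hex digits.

1995908614782613744 in 64-bit hexadecimal is 0x1BB2E44F744278F0.
Stored little-endian, the bytes at ascending addresses are F0 78 42 74 4F E4 B2 1B.
Read back as big-endian, the last byte is least significant, giving 0xF07842744FE4B21B.

0xF07842744FE4B21B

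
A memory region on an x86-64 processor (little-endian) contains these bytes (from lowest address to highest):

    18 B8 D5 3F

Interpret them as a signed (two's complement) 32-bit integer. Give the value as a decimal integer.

1070970904

Little-endian stores the least-significant byte at the lowest address.
Reassemble most-significant byte first: 3F D5 B8 18 → 0x3FD5B818.
0x3FD5B818 = 1070970904.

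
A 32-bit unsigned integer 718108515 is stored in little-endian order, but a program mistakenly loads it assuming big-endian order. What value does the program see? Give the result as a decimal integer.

718108515 in 32-bit hexadecimal is 0x2ACD7763.
Stored little-endian, the bytes at ascending addresses are 63 77 CD 2A.
Read back as big-endian, the last byte is least significant, giving 0x6377CD2A.
0x6377CD2A = 1668795690.

1668795690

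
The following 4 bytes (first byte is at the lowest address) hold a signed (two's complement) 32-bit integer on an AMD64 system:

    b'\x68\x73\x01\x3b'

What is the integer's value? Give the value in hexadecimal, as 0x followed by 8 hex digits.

0x3B017368

Little-endian stores the least-significant byte at the lowest address.
Reassemble most-significant byte first: 3B 01 73 68 → 0x3B017368.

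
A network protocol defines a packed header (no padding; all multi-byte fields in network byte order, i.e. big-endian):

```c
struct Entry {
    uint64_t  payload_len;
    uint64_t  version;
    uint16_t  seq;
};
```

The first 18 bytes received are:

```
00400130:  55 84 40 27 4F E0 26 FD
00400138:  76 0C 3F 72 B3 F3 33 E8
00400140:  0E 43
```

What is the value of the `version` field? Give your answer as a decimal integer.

`version` follows `payload_len` (8 bytes), so it starts at byte offset 8 and occupies 8 bytes.
Bytes at offsets 8..15: 76 0C 3F 72 B3 F3 33 E8.
Big-endian stores the most-significant byte at the lowest address.
The bytes are already most-significant first: 0x760C3F72B3F333E8.
0x760C3F72B3F333E8 = 8506243558073906152.

8506243558073906152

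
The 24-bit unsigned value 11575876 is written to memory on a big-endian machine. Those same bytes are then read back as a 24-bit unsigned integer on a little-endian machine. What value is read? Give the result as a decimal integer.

11575876 in 24-bit hexadecimal is 0xB0A244.
Stored big-endian, the bytes at ascending addresses are B0 A2 44.
Read back as little-endian, the first byte is least significant, giving 0x44A2B0.
0x44A2B0 = 4498096.

4498096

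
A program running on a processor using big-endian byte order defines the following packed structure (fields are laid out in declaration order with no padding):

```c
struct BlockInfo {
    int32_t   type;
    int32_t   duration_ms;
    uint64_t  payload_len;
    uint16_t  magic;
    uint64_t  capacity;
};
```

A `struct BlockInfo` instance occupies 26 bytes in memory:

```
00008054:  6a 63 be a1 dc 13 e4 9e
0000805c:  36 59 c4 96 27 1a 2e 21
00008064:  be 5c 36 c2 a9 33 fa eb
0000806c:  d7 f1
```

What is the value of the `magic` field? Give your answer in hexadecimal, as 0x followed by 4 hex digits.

0xBE5C

`magic` follows `type` (4 B), `duration_ms` (4 B), `payload_len` (8 B), so it starts at offset 4 + 4 + 8 = 16 and occupies 2 bytes.
Bytes at offsets 16..17: BE 5C.
Big-endian stores the most-significant byte at the lowest address.
The bytes are already most-significant first: 0xBE5C.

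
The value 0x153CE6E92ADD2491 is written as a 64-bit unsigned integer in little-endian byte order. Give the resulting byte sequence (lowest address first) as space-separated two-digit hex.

Split into bytes (most-significant first): 15 3C E6 E9 2A DD 24 91.
Little-endian stores the least-significant byte at the lowest address.
So at ascending addresses the bytes are 91 24 DD 2A E9 E6 3C 15.

91 24 DD 2A E9 E6 3C 15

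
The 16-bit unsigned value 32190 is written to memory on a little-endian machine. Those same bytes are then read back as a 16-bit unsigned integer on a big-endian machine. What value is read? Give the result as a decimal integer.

48765

32190 in 16-bit hexadecimal is 0x7DBE.
Stored little-endian, the bytes at ascending addresses are BE 7D.
Read back as big-endian, the last byte is least significant, giving 0xBE7D.
0xBE7D = 48765.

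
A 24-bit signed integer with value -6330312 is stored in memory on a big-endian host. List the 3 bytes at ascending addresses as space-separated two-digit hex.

Two's complement of -6330312 in 24 bits: 6330312 = 0x6097C8; invert → 0x9F6837; add 1 → 0x9F6838.
Split into bytes (most-significant first): 9F 68 38.
In big-endian order the high byte comes first in memory.
So the memory order matches the most-significant-first order: 9F 68 38.

9F 68 38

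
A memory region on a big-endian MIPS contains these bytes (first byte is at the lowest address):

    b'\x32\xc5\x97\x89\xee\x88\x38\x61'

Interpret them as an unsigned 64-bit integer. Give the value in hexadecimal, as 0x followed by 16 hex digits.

0x32C59789EE883861

In big-endian order the high byte comes first in memory.
The bytes are already most-significant first: 0x32C59789EE883861.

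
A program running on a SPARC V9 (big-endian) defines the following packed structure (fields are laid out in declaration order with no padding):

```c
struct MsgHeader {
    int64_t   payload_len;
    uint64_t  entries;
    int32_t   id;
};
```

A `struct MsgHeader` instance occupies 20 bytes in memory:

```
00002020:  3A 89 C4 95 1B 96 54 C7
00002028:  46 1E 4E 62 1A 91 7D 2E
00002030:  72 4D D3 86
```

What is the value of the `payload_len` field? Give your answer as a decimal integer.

4218118670701188295

`payload_len` is the first field, at byte offset 0, occupying 8 bytes.
Bytes at offsets 0..7: 3A 89 C4 95 1B 96 54 C7.
In big-endian order the high byte comes first in memory.
The bytes are already most-significant first: 0x3A89C4951B9654C7.
0x3A89C4951B9654C7 = 4218118670701188295.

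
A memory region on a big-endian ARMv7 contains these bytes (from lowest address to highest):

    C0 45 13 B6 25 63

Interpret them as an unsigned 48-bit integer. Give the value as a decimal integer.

Big-endian: lowest address holds the most-significant byte.
The bytes are already most-significant first: 0xC04513B62563.
0xC04513B62563 = 211402915980643.

211402915980643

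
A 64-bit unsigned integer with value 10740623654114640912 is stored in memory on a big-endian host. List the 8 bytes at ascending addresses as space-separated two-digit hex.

95 0E 5C 4E A1 A9 44 10

10740623654114640912 in hexadecimal, padded to 64 bits, is 0x950E5C4EA1A94410.
Split into bytes (most-significant first): 95 0E 5C 4E A1 A9 44 10.
In big-endian order the high byte comes first in memory.
So the memory order matches the most-significant-first order: 95 0E 5C 4E A1 A9 44 10.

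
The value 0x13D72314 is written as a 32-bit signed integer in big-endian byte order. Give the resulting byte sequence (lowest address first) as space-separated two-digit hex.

Split into bytes (most-significant first): 13 D7 23 14.
Big-endian: lowest address holds the most-significant byte.
So the memory order matches the most-significant-first order: 13 D7 23 14.

13 D7 23 14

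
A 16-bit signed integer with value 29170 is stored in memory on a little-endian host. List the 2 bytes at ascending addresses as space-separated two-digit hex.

29170 in hexadecimal, padded to 16 bits, is 0x71F2.
Split into bytes (most-significant first): 71 F2.
Little-endian: lowest address holds the least-significant byte.
So at ascending addresses the bytes are F2 71.

F2 71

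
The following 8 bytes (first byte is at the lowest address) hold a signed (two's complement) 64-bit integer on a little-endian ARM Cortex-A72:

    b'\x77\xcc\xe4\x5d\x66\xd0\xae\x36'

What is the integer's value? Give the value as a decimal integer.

Little-endian stores the least-significant byte at the lowest address.
Reassemble most-significant byte first: 36 AE D0 66 5D E4 CC 77 → 0x36AED0665DE4CC77.
0x36AED0665DE4CC77 = 3940315862076279927.

3940315862076279927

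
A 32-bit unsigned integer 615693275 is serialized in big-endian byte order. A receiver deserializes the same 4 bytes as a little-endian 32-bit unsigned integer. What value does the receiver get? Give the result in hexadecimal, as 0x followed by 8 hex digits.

0xDBBBB224

615693275 in 32-bit hexadecimal is 0x24B2BBDB.
Stored big-endian, the bytes at ascending addresses are 24 B2 BB DB.
Read back as little-endian, the first byte is least significant, giving 0xDBBBB224.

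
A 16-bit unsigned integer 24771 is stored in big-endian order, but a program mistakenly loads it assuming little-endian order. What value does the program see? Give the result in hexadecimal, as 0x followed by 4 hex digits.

24771 in 16-bit hexadecimal is 0x60C3.
Stored big-endian, the bytes at ascending addresses are 60 C3.
Read back as little-endian, the first byte is least significant, giving 0xC360.

0xC360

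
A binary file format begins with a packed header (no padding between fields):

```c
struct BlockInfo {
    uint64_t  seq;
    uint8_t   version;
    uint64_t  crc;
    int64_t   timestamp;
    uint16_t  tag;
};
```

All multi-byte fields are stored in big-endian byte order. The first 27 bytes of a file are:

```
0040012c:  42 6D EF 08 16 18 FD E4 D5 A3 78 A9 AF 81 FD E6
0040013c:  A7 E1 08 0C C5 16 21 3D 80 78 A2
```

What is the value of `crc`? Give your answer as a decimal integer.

`crc` follows `seq` (8 B), `version` (1 B), so it starts at offset 8 + 1 = 9 and occupies 8 bytes.
Bytes at offsets 9..16: A3 78 A9 AF 81 FD E6 A7.
Big-endian stores the most-significant byte at the lowest address.
The bytes are already most-significant first: 0xA378A9AF81FDE6A7.
0xA378A9AF81FDE6A7 = 11779351396652803751.

11779351396652803751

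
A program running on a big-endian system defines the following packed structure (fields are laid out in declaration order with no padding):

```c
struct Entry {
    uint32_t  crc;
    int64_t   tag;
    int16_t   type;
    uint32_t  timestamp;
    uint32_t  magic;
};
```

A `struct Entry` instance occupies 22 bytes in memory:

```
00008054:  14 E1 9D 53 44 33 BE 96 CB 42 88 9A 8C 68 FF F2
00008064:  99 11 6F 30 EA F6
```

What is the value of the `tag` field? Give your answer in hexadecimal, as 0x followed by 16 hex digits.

0x4433BE96CB42889A

`tag` follows `crc` (4 bytes), so it starts at byte offset 4 and occupies 8 bytes.
Bytes at offsets 4..11: 44 33 BE 96 CB 42 88 9A.
In big-endian order the high byte comes first in memory.
The bytes are already most-significant first: 0x4433BE96CB42889A.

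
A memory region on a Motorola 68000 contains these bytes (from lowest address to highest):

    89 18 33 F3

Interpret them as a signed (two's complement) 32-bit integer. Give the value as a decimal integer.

-1994902541

Big-endian stores the most-significant byte at the lowest address.
The bytes are already most-significant first: 0x891833F3.
Top bit is set, so as a signed 32-bit value this is 0x891833F3 − 2^32 = -1994902541.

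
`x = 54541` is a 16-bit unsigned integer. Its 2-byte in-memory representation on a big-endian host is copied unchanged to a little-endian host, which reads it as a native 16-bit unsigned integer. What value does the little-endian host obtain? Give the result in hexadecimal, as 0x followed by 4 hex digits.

0x0DD5

54541 in 16-bit hexadecimal is 0xD50D.
Stored big-endian, the bytes at ascending addresses are D5 0D.
Read back as little-endian, the first byte is least significant, giving 0x0DD5.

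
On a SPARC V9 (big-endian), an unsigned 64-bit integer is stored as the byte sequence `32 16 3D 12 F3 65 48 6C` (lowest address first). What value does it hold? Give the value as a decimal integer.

Big-endian: lowest address holds the most-significant byte.
The bytes are already most-significant first: 0x32163D12F365486C.
0x32163D12F365486C = 3609139302986238060.

3609139302986238060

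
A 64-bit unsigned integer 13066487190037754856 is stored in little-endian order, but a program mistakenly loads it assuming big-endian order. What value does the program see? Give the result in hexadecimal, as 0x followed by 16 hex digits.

0xE87364C0DE7C55B5

13066487190037754856 in 64-bit hexadecimal is 0xB5557CDEC06473E8.
Stored little-endian, the bytes at ascending addresses are E8 73 64 C0 DE 7C 55 B5.
Read back as big-endian, the last byte is least significant, giving 0xE87364C0DE7C55B5.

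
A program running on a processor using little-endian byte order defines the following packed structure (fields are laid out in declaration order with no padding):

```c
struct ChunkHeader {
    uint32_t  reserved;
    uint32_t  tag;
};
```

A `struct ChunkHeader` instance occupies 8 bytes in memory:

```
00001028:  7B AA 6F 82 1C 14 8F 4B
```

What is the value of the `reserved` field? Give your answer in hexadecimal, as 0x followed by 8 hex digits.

0x826FAA7B

`reserved` is the first field, at byte offset 0, occupying 4 bytes.
Bytes at offsets 0..3: 7B AA 6F 82.
Little-endian: lowest address holds the least-significant byte.
Reassemble most-significant byte first: 82 6F AA 7B → 0x826FAA7B.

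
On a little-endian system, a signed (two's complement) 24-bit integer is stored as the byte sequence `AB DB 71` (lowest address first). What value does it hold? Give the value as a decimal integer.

7461803

In little-endian order the low byte comes first in memory.
Reassemble most-significant byte first: 71 DB AB → 0x71DBAB.
0x71DBAB = 7461803.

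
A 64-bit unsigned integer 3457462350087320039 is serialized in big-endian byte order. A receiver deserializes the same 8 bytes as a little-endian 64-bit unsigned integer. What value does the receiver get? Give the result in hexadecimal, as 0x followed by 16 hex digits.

0xE7F13D61B05FFB2F

3457462350087320039 in 64-bit hexadecimal is 0x2FFB5FB0613DF1E7.
Stored big-endian, the bytes at ascending addresses are 2F FB 5F B0 61 3D F1 E7.
Read back as little-endian, the first byte is least significant, giving 0xE7F13D61B05FFB2F.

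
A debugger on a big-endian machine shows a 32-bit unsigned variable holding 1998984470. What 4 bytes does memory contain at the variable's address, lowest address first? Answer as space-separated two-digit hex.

1998984470 in hexadecimal, padded to 32 bits, is 0x77261516.
Split into bytes (most-significant first): 77 26 15 16.
In big-endian order the high byte comes first in memory.
So the memory order matches the most-significant-first order: 77 26 15 16.

77 26 15 16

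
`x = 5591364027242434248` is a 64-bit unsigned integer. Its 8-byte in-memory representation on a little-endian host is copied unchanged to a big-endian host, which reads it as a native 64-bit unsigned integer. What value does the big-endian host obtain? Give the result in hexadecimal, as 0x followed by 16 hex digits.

0xC8CEAE5DF583984D

5591364027242434248 in 64-bit hexadecimal is 0x4D9883F55DAECEC8.
Stored little-endian, the bytes at ascending addresses are C8 CE AE 5D F5 83 98 4D.
Read back as big-endian, the last byte is least significant, giving 0xC8CEAE5DF583984D.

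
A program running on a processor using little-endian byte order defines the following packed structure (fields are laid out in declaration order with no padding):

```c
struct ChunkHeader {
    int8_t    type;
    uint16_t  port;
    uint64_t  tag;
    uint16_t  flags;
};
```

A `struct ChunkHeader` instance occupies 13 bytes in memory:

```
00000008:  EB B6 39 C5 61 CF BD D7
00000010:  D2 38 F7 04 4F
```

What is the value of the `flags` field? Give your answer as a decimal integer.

20228

`flags` follows `type` (1 B), `port` (2 B), `tag` (8 B), so it starts at offset 1 + 2 + 8 = 11 and occupies 2 bytes.
Bytes at offsets 11..12: 04 4F.
Little-endian: lowest address holds the least-significant byte.
Reassemble most-significant byte first: 4F 04 → 0x4F04.
0x4F04 = 20228.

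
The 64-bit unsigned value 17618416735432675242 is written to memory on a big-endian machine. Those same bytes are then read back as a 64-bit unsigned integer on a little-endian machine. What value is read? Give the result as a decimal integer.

12254087520000705012

17618416735432675242 in 64-bit hexadecimal is 0xF48130ACAC430FAA.
Stored big-endian, the bytes at ascending addresses are F4 81 30 AC AC 43 0F AA.
Read back as little-endian, the first byte is least significant, giving 0xAA0F43ACAC3081F4.
0xAA0F43ACAC3081F4 = 12254087520000705012.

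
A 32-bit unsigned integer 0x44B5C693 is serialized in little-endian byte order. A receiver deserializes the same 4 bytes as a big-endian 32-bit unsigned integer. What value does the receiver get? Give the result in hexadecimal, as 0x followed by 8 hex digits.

0x93C6B544

Stored little-endian, the bytes at ascending addresses are 93 C6 B5 44.
Read back as big-endian, the last byte is least significant, giving 0x93C6B544.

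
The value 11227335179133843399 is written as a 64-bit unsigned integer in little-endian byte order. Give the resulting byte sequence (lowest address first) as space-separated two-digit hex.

11227335179133843399 in hexadecimal, padded to 64 bits, is 0x9BCF81DC4684F7C7.
Split into bytes (most-significant first): 9B CF 81 DC 46 84 F7 C7.
Little-endian stores the least-significant byte at the lowest address.
So at ascending addresses the bytes are C7 F7 84 46 DC 81 CF 9B.

C7 F7 84 46 DC 81 CF 9B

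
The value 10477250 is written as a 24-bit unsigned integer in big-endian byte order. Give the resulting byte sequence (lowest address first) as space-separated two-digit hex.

9F DE C2

10477250 in hexadecimal, padded to 24 bits, is 0x9FDEC2.
Split into bytes (most-significant first): 9F DE C2.
In big-endian order the high byte comes first in memory.
So the memory order matches the most-significant-first order: 9F DE C2.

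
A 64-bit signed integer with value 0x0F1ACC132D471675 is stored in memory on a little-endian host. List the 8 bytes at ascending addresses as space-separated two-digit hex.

75 16 47 2D 13 CC 1A 0F

Split into bytes (most-significant first): 0F 1A CC 13 2D 47 16 75.
Little-endian: lowest address holds the least-significant byte.
So at ascending addresses the bytes are 75 16 47 2D 13 CC 1A 0F.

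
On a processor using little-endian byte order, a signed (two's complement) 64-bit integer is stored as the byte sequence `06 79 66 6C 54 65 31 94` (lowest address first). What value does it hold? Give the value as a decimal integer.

In little-endian order the low byte comes first in memory.
Reassemble most-significant byte first: 94 31 65 54 6C 66 79 06 → 0x943165546C667906.
Top bit is set, so as a signed 64-bit value this is 0x943165546C667906 − 2^64 = -7768316468967081722.

-7768316468967081722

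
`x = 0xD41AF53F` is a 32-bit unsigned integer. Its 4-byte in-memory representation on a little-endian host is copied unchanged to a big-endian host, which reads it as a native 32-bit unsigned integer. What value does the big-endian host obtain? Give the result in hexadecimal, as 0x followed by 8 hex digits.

0x3FF51AD4

Stored little-endian, the bytes at ascending addresses are 3F F5 1A D4.
Read back as big-endian, the last byte is least significant, giving 0x3FF51AD4.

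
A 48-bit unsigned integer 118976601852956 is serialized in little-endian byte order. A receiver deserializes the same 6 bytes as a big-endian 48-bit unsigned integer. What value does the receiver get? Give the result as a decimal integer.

118976601852956 in 48-bit hexadecimal is 0x6C3566170C1C.
Stored little-endian, the bytes at ascending addresses are 1C 0C 17 66 35 6C.
Read back as big-endian, the last byte is least significant, giving 0x1C0C1766356C.
0x1C0C1766356C = 30838257759596.

30838257759596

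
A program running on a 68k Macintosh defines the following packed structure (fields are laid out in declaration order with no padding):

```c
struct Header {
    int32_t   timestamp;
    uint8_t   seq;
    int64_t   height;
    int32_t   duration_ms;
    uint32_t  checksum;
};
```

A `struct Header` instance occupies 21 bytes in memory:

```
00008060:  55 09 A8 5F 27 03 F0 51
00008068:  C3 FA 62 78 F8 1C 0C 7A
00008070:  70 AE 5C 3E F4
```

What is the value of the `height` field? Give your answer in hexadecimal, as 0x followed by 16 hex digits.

0x03F051C3FA6278F8

`height` follows `timestamp` (4 B), `seq` (1 B), so it starts at offset 4 + 1 = 5 and occupies 8 bytes.
Bytes at offsets 5..12: 03 F0 51 C3 FA 62 78 F8.
Big-endian: lowest address holds the most-significant byte.
The bytes are already most-significant first: 0x03F051C3FA6278F8.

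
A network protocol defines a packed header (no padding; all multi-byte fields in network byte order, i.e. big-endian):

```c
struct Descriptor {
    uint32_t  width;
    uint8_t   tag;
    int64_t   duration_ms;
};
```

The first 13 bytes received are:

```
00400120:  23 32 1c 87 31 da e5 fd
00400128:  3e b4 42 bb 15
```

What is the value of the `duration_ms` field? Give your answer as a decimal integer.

-2673452358020449515

`duration_ms` follows `width` (4 B), `tag` (1 B), so it starts at offset 4 + 1 = 5 and occupies 8 bytes.
Bytes at offsets 5..12: DA E5 FD 3E B4 42 BB 15.
Big-endian stores the most-significant byte at the lowest address.
The bytes are already most-significant first: 0xDAE5FD3EB442BB15.
Top bit is set, so as a signed 64-bit value this is 0xDAE5FD3EB442BB15 − 2^64 = -2673452358020449515.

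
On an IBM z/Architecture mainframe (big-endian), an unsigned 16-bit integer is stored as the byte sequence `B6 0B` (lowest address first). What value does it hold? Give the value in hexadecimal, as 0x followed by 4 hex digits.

In big-endian order the high byte comes first in memory.
The bytes are already most-significant first: 0xB60B.

0xB60B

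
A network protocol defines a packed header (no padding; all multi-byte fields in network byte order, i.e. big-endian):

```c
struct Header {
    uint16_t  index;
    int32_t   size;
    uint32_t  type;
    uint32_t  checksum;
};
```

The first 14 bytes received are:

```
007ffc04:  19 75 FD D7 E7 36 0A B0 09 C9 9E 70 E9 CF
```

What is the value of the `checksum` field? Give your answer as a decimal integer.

2658200015

`checksum` follows `index` (2 B), `size` (4 B), `type` (4 B), so it starts at offset 2 + 4 + 4 = 10 and occupies 4 bytes.
Bytes at offsets 10..13: 9E 70 E9 CF.
Big-endian: lowest address holds the most-significant byte.
The bytes are already most-significant first: 0x9E70E9CF.
0x9E70E9CF = 2658200015.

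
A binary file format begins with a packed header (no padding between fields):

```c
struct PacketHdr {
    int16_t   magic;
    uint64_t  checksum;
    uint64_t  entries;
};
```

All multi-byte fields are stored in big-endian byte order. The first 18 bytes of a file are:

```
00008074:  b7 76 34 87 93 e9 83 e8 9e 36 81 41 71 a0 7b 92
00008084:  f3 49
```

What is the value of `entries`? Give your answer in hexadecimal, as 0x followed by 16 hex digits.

0x814171A07B92F349

`entries` follows `magic` (2 B), `checksum` (8 B), so it starts at offset 2 + 8 = 10 and occupies 8 bytes.
Bytes at offsets 10..17: 81 41 71 A0 7B 92 F3 49.
Big-endian: lowest address holds the most-significant byte.
The bytes are already most-significant first: 0x814171A07B92F349.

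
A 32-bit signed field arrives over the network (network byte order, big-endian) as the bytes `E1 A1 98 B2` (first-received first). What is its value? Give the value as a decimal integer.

Big-endian: lowest address holds the most-significant byte.
The bytes are already most-significant first: 0xE1A198B2.
Top bit is set, so as a signed 32-bit value this is 0xE1A198B2 − 2^32 = -509503310.

-509503310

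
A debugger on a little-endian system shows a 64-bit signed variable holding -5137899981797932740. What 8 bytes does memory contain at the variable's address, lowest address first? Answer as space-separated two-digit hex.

3C C1 72 35 30 83 B2 B8

Two's complement of -5137899981797932740 in 64 bits: 5137899981797932740 = 0x474D7CCFCA8D3EC4; invert → 0xB8B283303572C13B; add 1 → 0xB8B283303572C13C.
Split into bytes (most-significant first): B8 B2 83 30 35 72 C1 3C.
Little-endian stores the least-significant byte at the lowest address.
So at ascending addresses the bytes are 3C C1 72 35 30 83 B2 B8.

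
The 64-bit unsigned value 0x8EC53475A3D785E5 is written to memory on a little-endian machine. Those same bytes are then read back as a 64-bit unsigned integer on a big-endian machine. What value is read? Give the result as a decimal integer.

16538862303634048398

Stored little-endian, the bytes at ascending addresses are E5 85 D7 A3 75 34 C5 8E.
Read back as big-endian, the last byte is least significant, giving 0xE585D7A37534C58E.
0xE585D7A37534C58E = 16538862303634048398.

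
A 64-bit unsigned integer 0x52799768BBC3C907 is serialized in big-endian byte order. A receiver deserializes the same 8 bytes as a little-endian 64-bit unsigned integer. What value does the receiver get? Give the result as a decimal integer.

Stored big-endian, the bytes at ascending addresses are 52 79 97 68 BB C3 C9 07.
Read back as little-endian, the first byte is least significant, giving 0x07C9C3BB68977952.
0x07C9C3BB68977952 = 561194838265395538.

561194838265395538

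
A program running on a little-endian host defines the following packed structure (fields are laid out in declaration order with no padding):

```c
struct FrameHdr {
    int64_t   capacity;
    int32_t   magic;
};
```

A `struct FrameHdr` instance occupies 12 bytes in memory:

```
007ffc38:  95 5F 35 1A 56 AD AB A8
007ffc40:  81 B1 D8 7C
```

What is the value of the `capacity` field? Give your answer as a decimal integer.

`capacity` is the first field, at byte offset 0, occupying 8 bytes.
Bytes at offsets 0..7: 95 5F 35 1A 56 AD AB A8.
Little-endian: lowest address holds the least-significant byte.
Reassemble most-significant byte first: A8 AB AD 56 1A 35 5F 95 → 0xA8ABAD561A355F95.
Top bit is set, so as a signed 64-bit value this is 0xA8ABAD561A355F95 − 2^64 = -6292745469001637995.

-6292745469001637995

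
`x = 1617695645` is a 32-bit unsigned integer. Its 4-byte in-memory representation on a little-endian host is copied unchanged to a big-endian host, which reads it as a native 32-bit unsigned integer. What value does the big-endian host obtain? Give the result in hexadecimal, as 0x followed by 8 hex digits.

0x9D136C60

1617695645 in 32-bit hexadecimal is 0x606C139D.
Stored little-endian, the bytes at ascending addresses are 9D 13 6C 60.
Read back as big-endian, the last byte is least significant, giving 0x9D136C60.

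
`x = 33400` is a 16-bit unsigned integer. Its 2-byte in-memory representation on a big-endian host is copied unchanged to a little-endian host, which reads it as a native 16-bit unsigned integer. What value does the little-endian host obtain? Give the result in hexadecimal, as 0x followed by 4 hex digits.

33400 in 16-bit hexadecimal is 0x8278.
Stored big-endian, the bytes at ascending addresses are 82 78.
Read back as little-endian, the first byte is least significant, giving 0x7882.

0x7882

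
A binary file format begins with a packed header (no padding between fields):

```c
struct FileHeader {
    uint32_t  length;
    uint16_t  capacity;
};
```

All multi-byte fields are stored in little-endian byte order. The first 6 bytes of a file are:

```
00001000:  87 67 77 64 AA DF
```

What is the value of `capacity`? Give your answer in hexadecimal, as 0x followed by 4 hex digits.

0xDFAA

`capacity` follows `length` (4 bytes), so it starts at byte offset 4 and occupies 2 bytes.
Bytes at offsets 4..5: AA DF.
In little-endian order the low byte comes first in memory.
Reassemble most-significant byte first: DF AA → 0xDFAA.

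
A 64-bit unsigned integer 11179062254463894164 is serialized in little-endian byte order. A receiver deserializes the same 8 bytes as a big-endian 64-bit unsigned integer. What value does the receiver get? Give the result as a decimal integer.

10683185000288953499

11179062254463894164 in 64-bit hexadecimal is 0x9B2401E4274C4294.
Stored little-endian, the bytes at ascending addresses are 94 42 4C 27 E4 01 24 9B.
Read back as big-endian, the last byte is least significant, giving 0x94424C27E401249B.
0x94424C27E401249B = 10683185000288953499.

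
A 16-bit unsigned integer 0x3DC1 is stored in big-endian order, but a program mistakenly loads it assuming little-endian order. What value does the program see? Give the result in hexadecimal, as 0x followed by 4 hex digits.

Stored big-endian, the bytes at ascending addresses are 3D C1.
Read back as little-endian, the first byte is least significant, giving 0xC13D.

0xC13D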